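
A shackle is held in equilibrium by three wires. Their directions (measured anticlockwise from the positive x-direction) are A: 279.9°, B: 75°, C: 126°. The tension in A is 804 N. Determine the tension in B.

T_B ≈ 455 N

Resolve: ΣF_x = 804 cos 279.9° + T_B cos 75° + T_C cos 126° = 0.
        ΣF_y = 804 sin 279.9° + T_B sin 75° + T_C sin 126° = 0.
The known terms sum to (138.2, -792) N, so 0.2588 T_B − 0.5878 T_C = -138.2 and 0.9659 T_B + 0.8090 T_C = 792.
Solving simultaneously: T_B = 455.1 N, T_C = 435.6 N.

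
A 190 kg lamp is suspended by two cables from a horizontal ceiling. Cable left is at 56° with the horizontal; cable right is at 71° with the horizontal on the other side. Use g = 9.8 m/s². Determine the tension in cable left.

Weight W = 190 × 9.8 = 1862 N acts straight down.
Horizontal: T_left cos 56° = T_right cos 71°  →  T_right = 1.718 T_left.
Vertical: T_left sin 56° + T_right sin 71° = 1862.
Substituting the horizontal relation into the vertical equation gives 2.453 T_left = 1862, so T_left = 759.1 N.

T_left ≈ 759 N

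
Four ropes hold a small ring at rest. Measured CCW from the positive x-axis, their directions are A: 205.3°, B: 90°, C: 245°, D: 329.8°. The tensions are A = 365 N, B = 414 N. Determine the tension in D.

T_D ≈ 410 N

Resolve: ΣF_x = 365 cos 205.3° + 414 cos 90° + T_C cos 245° + T_D cos 329.8° = 0.
        ΣF_y = 365 sin 205.3° + 414 sin 90° + T_C sin 245° + T_D sin 329.8° = 0.
The known terms sum to (-330, 258) N, so -0.4226 T_C + 0.8643 T_D = 330 and -0.9063 T_C − 0.5030 T_D = -258.
Solving simultaneously: T_C = 57.24 N, T_D = 409.8 N.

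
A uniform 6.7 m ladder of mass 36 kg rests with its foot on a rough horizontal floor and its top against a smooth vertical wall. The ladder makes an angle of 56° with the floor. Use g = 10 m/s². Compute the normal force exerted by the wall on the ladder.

N_wall ≈ 121 N

Torques about the foot: N_wall · 6.7 sin 56° = 36×10×3.35 cos 56° → N_wall = 121.41 N.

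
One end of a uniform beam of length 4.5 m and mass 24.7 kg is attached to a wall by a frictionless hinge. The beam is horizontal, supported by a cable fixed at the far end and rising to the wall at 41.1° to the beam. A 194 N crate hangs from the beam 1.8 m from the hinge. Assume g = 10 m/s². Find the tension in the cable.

T ≈ 306 N

Take torques about the hinge: T sin 41.1° · 4.5 = 24.7×10×2.25 + 194×1.8 = 904.95 N·m.
So T = 904.95 / (0.6574 × 4.5) = 305.91 N.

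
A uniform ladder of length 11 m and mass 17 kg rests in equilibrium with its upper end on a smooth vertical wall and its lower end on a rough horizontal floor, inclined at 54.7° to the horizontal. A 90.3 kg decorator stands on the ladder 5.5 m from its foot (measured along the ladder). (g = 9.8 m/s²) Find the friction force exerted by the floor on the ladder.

Torques about the foot: N_wall · 11 sin 54.7° = 17×9.8×5.5 cos 54.7° + 90.3×9.8×5.5 cos 54.7° → N_wall = 372.27 N.
ΣF_x = 0: f_floor = N_wall = 372.27 N.

f ≈ 372 N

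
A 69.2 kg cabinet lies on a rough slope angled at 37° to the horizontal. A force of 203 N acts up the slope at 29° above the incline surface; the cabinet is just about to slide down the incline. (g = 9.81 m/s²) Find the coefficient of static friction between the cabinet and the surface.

On the verge of sliding down the incline, friction is at its maximum μN and acts up the slope.
Perpendicular to incline: N = W cos 37° − P sin 29° = 542.2 − 98.42 = 443.7 N.
Along incline: P cos 29° + μN = W sin 37° → μ = (W sin 37° − P cos 29°) / N = 0.5206.

μ ≈ 0.521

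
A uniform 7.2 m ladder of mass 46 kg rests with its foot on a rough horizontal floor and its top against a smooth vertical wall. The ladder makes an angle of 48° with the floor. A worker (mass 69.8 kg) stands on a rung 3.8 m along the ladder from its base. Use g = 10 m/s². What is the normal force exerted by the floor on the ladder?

ΣF_y = 0: N_floor = 46×10 + 69.8×10 = 1158 N.

N_floor ≈ 1160 N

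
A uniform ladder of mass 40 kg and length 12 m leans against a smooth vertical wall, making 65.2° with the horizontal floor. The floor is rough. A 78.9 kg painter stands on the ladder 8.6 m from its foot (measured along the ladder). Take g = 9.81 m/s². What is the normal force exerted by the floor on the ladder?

N_floor ≈ 1170 N

ΣF_y = 0: N_floor = 40×9.81 + 78.9×9.81 = 1166.4 N.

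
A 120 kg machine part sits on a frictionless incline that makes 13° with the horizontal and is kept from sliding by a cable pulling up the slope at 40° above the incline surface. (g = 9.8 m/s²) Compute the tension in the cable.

T ≈ 345 N

Take axes along and perpendicular to the incline. Weight components: W sin 13° = 264.5 N down-slope, W cos 13° = 1146 N into the surface.
Along incline: T cos 40° = W sin 13° → T = 345.3 N.
Perpendicular: N = W cos 13° − T sin 40° = 923.9 N.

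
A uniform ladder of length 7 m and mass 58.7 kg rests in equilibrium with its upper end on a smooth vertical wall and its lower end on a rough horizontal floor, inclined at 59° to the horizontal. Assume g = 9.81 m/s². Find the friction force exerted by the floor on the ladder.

Torques about the foot: N_wall · 7 sin 59° = 58.7×9.81×3.5 cos 59° → N_wall = 173 N.
ΣF_x = 0: f_floor = N_wall = 173 N.

f ≈ 173 N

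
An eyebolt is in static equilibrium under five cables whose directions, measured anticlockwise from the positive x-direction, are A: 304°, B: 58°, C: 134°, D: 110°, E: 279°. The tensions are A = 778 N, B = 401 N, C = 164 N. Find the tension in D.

Resolve: ΣF_x = 778 cos 304° + 401 cos 58° + 164 cos 134° + T_D cos 110° + T_E cos 279° = 0.
        ΣF_y = 778 sin 304° + 401 sin 58° + 164 sin 134° + T_D sin 110° + T_E sin 279° = 0.
The known terms sum to (533.6, -187) N, so -0.3420 T_D + 0.1564 T_E = -533.6 and 0.9397 T_D − 0.9877 T_E = 187.
Solving simultaneously: T_D = 2609 N, T_E = 2293 N.

T_D ≈ 2610 N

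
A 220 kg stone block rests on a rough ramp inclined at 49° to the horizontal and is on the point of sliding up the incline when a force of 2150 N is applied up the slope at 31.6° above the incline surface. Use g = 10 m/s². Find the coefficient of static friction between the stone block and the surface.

On the verge of sliding up the incline, friction is at its maximum μN and acts down the slope.
Perpendicular to incline: N = W cos 49° − P sin 31.6° = 1443 − 1127 = 316.8 N.
Along incline: P cos 31.6° − μN = W sin 49° → μ = −(W sin 49° − P cos 31.6°) / N = 0.5394.

μ ≈ 0.539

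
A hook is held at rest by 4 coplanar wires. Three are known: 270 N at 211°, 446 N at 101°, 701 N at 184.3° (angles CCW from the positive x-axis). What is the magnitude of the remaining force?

F ≈ 1040 N

Sum the known components: ΣF_x = -1016 N, ΣF_y = 246.2 N.
For equilibrium the remaining force must supply (−ΣF_x, −ΣF_y) = (1016, -246.2) N.
Magnitude = √((1016)² + (-246.2)²) = 1045 N; direction = atan2(-246.2, 1016) = 346.4°.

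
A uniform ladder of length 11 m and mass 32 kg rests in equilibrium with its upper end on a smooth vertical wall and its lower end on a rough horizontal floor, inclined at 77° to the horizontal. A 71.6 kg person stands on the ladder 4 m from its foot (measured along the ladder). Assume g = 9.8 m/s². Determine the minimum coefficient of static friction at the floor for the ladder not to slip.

μ_min ≈ 0.0937

ΣF_y = 0: N_floor = 32×9.8 + 71.6×9.8 = 1015.3 N.
Torques about the foot: N_wall · 11 sin 77° = 32×9.8×5.5 cos 77° + 71.6×9.8×4 cos 77° → N_wall = 95.108 N.
ΣF_x = 0: f_floor = N_wall = 95.108 N.
μ_min = f_floor / N_floor = 95.108 / 1015.3 = 0.09368.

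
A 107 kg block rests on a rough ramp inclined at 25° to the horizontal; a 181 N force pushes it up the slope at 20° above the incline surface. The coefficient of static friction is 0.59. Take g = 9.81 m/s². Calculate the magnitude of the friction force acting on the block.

Axes along / perpendicular to the incline. W sin 25° = 443.6 N down-slope; W cos 25° = 951.3 N into the surface.
Perpendicular: N = W cos 25° − P sin 20° = 951.3 − 61.91 = 889.4 N.
Along incline: P cos 20° + f = W sin 25° (friction acts up-slope) → f = 443.6 − 170.1 = 273.5 N.
|f| = 273.5 N ≤ μN = 524.8 N, so the block is indeed static.

f ≈ 274 N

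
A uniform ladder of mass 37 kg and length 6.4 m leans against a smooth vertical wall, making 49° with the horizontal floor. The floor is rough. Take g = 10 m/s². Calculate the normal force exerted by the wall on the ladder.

N_wall ≈ 161 N

Torques about the foot: N_wall · 6.4 sin 49° = 37×10×3.2 cos 49° → N_wall = 160.82 N.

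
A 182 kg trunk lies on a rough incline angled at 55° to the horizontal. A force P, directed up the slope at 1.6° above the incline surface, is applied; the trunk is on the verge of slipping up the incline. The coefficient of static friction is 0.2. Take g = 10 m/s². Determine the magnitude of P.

P ≈ 1690 N

On the verge of sliding up the incline, friction equals μN and acts down the slope.
Perpendicular: N + P sin 1.6° = W cos 55° = 1044 N.
Along incline: P cos 1.6° = W sin 55° + μN  with W sin 55° = 1491 N.
Solving the pair for P and N: P = 1691 N, N = 996.7 N (and f = μN = 199.3 N).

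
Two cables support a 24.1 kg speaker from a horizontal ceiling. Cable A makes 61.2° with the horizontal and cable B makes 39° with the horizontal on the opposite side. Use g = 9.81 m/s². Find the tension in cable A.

T_A ≈ 187 N

Weight W = 24.1 × 9.81 = 236.4 N acts straight down.
Horizontal: T_A cos 61.2° = T_B cos 39°  →  T_B = 0.6199 T_A.
Vertical: T_A sin 61.2° + T_B sin 39° = 236.4.
Substituting the horizontal relation into the vertical equation gives 1.266 T_A = 236.4, so T_A = 186.7 N.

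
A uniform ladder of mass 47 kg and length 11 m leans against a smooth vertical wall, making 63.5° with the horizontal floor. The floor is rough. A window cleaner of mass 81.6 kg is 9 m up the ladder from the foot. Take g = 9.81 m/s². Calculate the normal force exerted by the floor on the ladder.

N_floor ≈ 1260 N

ΣF_y = 0: N_floor = 47×9.81 + 81.6×9.81 = 1261.6 N.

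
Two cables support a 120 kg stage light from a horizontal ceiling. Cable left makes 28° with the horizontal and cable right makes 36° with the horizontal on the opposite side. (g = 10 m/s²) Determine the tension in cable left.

Weight W = 120 × 10 = 1200 N acts straight down.
Horizontal: T_left cos 28° = T_right cos 36°  →  T_right = 1.091 T_left.
Vertical: T_left sin 28° + T_right sin 36° = 1200.
Substituting the horizontal relation into the vertical equation gives 1.111 T_left = 1200, so T_left = 1080 N.

T_left ≈ 1080 N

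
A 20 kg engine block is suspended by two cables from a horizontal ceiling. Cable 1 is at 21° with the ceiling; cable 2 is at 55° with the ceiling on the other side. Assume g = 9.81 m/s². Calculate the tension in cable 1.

T_1 ≈ 116 N

Weight W = 20 × 9.81 = 196.2 N acts straight down.
Horizontal: T_1 cos 21° = T_2 cos 55°  →  T_2 = 1.628 T_1.
Vertical: T_1 sin 21° + T_2 sin 55° = 196.2.
Substituting the horizontal relation into the vertical equation gives 1.692 T_1 = 196.2, so T_1 = 116 N.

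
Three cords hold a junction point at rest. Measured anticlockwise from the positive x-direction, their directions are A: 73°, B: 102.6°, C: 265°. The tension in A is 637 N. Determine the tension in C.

T_C ≈ 1040 N

Resolve: ΣF_x = 637 cos 73° + T_B cos 102.6° + T_C cos 265° = 0.
        ΣF_y = 637 sin 73° + T_B sin 102.6° + T_C sin 265° = 0.
The known terms sum to (186.2, 609.2) N, so -0.2181 T_B − 0.0872 T_C = -186.2 and 0.9759 T_B − 0.9962 T_C = -609.2.
Solving simultaneously: T_B = 438 N, T_C = 1041 N.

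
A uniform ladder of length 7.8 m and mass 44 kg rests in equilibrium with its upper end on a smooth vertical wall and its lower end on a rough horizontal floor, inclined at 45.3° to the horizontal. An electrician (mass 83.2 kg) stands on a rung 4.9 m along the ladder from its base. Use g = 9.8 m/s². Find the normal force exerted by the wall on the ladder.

N_wall ≈ 720 N

Torques about the foot: N_wall · 7.8 sin 45.3° = 44×9.8×3.9 cos 45.3° + 83.2×9.8×4.9 cos 45.3° → N_wall = 720.23 N.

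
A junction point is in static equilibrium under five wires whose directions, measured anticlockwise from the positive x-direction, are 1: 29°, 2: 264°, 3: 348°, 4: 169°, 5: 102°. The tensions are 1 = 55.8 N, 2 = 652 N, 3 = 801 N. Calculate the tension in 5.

T_5 ≈ 682 N

Resolve: ΣF_x = 55.8 cos 29° + 652 cos 264° + 801 cos 348° + T_4 cos 169° + T_5 cos 102° = 0.
        ΣF_y = 55.8 sin 29° + 652 sin 264° + 801 sin 348° + T_4 sin 169° + T_5 sin 102° = 0.
The known terms sum to (764.1, -787.9) N, so -0.9816 T_4 − 0.2079 T_5 = -764.1 and 0.1908 T_4 + 0.9781 T_5 = 787.9.
Solving simultaneously: T_4 = 634 N, T_5 = 681.8 N.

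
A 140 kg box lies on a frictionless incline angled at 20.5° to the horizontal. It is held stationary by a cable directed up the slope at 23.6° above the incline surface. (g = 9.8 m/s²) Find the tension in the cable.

T ≈ 524 N

Take axes along and perpendicular to the incline. Weight components: W sin 20.5° = 480.5 N down-slope, W cos 20.5° = 1285 N into the surface.
Along incline: T cos 23.6° = W sin 20.5° → T = 524.3 N.
Perpendicular: N = W cos 20.5° − T sin 23.6° = 1075 N.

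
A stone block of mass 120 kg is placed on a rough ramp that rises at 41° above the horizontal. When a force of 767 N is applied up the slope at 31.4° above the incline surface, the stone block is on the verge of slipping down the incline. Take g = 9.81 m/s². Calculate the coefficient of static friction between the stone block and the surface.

μ ≈ 0.241

On the verge of sliding down the incline, friction is at its maximum μN and acts up the slope.
Perpendicular to incline: N = W cos 41° − P sin 31.4° = 888.4 − 399.6 = 488.8 N.
Along incline: P cos 31.4° + μN = W sin 41° → μ = (W sin 41° − P cos 31.4°) / N = 0.2407.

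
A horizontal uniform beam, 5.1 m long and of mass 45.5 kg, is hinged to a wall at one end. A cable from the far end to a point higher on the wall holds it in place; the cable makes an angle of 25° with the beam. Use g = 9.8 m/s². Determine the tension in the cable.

Take torques about the hinge: T sin 25° · 5.1 = 45.5×9.8×2.55 = 1137 N·m.
So T = 1137 / (0.4226 × 5.1) = 527.54 N.

T ≈ 528 N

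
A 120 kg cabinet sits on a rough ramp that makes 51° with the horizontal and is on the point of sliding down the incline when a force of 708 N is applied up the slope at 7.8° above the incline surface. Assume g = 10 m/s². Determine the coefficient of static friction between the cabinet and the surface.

μ ≈ 0.351

On the verge of sliding down the incline, friction is at its maximum μN and acts up the slope.
Perpendicular to incline: N = W cos 51° − P sin 7.8° = 755.2 − 96.09 = 659.1 N.
Along incline: P cos 7.8° + μN = W sin 51° → μ = (W sin 51° − P cos 7.8°) / N = 0.3507.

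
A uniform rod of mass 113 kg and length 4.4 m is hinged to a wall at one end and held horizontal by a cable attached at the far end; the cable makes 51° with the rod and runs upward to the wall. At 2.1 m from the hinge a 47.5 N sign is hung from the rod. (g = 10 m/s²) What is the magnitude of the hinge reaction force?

Take torques about the hinge: T sin 51° · 4.4 = 113×10×2.2 + 47.5×2.1 = 2585.8 N·m.
So T = 2585.8 / (0.7771 × 4.4) = 756.19 N.
ΣF_x = 0: H_x = T cos 51° = 475.89 N.
ΣF_y = 0: H_y = (113×10 + 47.5) − T sin 51° = 1177.5 − 587.67 = 589.83 N.
|H| = √(H_x² + H_y²) = √((475.89)² + (589.83)²) = 757.87 N.

|H| ≈ 758 N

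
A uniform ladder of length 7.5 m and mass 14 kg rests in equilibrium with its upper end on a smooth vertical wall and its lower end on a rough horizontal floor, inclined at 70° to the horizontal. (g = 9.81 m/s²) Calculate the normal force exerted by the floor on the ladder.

ΣF_y = 0: N_floor = 14×9.81 = 137.34 N.

N_floor ≈ 137 N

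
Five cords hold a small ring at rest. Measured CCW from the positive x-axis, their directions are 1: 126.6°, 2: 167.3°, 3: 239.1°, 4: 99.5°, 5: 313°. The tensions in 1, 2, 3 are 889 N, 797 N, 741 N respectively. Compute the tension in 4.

T_4 ≈ 1920 N

Resolve: ΣF_x = 889 cos 126.6° + 797 cos 167.3° + 741 cos 239.1° + T_4 cos 99.5° + T_5 cos 313° = 0.
        ΣF_y = 889 sin 126.6° + 797 sin 167.3° + 741 sin 239.1° + T_4 sin 99.5° + T_5 sin 313° = 0.
The known terms sum to (-1688, 253.1) N, so -0.1650 T_4 + 0.6820 T_5 = 1688 and 0.9863 T_4 − 0.7314 T_5 = -253.1.
Solving simultaneously: T_4 = 1924 N, T_5 = 2941 N.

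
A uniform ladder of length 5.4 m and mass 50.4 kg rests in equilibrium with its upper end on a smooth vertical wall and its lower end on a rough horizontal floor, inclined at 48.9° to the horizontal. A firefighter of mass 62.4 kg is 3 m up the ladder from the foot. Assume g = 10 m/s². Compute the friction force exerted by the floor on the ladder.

f ≈ 522 N

Torques about the foot: N_wall · 5.4 sin 48.9° = 50.4×10×2.7 cos 48.9° + 62.4×10×3 cos 48.9° → N_wall = 522.25 N.
ΣF_x = 0: f_floor = N_wall = 522.25 N.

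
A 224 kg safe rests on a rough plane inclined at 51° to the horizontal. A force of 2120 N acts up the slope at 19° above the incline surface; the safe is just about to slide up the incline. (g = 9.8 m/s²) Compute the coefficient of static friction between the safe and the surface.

On the verge of sliding up the incline, friction is at its maximum μN and acts down the slope.
Perpendicular to incline: N = W cos 51° − P sin 19° = 1381 − 690.2 = 691.3 N.
Along incline: P cos 19° − μN = W sin 51° → μ = −(W sin 51° − P cos 19°) / N = 0.4318.

μ ≈ 0.432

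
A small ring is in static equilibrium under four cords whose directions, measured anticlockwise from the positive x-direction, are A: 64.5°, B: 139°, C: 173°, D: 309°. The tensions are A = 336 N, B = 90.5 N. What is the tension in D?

T_D ≈ 532 N

Resolve: ΣF_x = 336 cos 64.5° + 90.5 cos 139° + T_C cos 173° + T_D cos 309° = 0.
        ΣF_y = 336 sin 64.5° + 90.5 sin 139° + T_C sin 173° + T_D sin 309° = 0.
The known terms sum to (76.35, 362.6) N, so -0.9925 T_C + 0.6293 T_D = -76.35 and 0.1219 T_C − 0.7771 T_D = -362.6.
Solving simultaneously: T_C = 413.9 N, T_D = 531.5 N.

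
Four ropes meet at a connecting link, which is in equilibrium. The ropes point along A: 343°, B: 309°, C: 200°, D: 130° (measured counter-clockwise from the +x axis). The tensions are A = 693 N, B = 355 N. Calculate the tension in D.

T_D ≈ 801 N

Resolve: ΣF_x = 693 cos 343° + 355 cos 309° + T_C cos 200° + T_D cos 130° = 0.
        ΣF_y = 693 sin 343° + 355 sin 309° + T_C sin 200° + T_D sin 130° = 0.
The known terms sum to (886.1, -478.5) N, so -0.9397 T_C − 0.6428 T_D = -886.1 and -0.3420 T_C + 0.7660 T_D = 478.5.
Solving simultaneously: T_C = 395.1 N, T_D = 801 N.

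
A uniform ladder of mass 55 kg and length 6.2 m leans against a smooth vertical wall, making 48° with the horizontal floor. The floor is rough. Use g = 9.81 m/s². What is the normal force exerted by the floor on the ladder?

ΣF_y = 0: N_floor = 55×9.81 = 539.55 N.

N_floor ≈ 540 N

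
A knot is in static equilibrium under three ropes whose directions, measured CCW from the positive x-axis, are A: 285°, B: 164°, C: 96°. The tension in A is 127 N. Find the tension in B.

Resolve: ΣF_x = 127 cos 285° + T_B cos 164° + T_C cos 96° = 0.
        ΣF_y = 127 sin 285° + T_B sin 164° + T_C sin 96° = 0.
The known terms sum to (32.87, -122.7) N, so -0.9613 T_B − 0.1045 T_C = -32.87 and 0.2756 T_B + 0.9945 T_C = 122.7.
Solving simultaneously: T_B = 21.43 N, T_C = 117.4 N.

T_B ≈ 21.4 N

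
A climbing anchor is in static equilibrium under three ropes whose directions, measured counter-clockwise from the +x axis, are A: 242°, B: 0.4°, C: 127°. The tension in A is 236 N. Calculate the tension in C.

Resolve: ΣF_x = 236 cos 242° + T_B cos 0.4° + T_C cos 127° = 0.
        ΣF_y = 236 sin 242° + T_B sin 0.4° + T_C sin 127° = 0.
The known terms sum to (-110.8, -208.4) N, so 1.0000 T_B − 0.6018 T_C = 110.8 and 0.0070 T_B + 0.7986 T_C = 208.4.
Solving simultaneously: T_B = 266.4 N, T_C = 258.6 N.

T_C ≈ 259 N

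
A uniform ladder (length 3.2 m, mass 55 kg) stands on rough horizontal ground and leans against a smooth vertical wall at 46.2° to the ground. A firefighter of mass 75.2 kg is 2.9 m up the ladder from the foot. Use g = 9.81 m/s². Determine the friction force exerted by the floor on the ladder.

Torques about the foot: N_wall · 3.2 sin 46.2° = 55×9.81×1.6 cos 46.2° + 75.2×9.81×2.9 cos 46.2° → N_wall = 899.82 N.
ΣF_x = 0: f_floor = N_wall = 899.82 N.

f ≈ 900 N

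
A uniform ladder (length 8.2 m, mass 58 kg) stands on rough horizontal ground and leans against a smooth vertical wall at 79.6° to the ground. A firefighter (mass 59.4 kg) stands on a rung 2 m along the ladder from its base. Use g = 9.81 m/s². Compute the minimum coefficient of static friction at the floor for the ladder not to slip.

μ_min ≈ 0.0680

ΣF_y = 0: N_floor = 58×9.81 + 59.4×9.81 = 1151.7 N.
Torques about the foot: N_wall · 8.2 sin 79.6° = 58×9.81×4.1 cos 79.6° + 59.4×9.81×2 cos 79.6° → N_wall = 78.299 N.
ΣF_x = 0: f_floor = N_wall = 78.299 N.
μ_min = f_floor / N_floor = 78.299 / 1151.7 = 0.06799.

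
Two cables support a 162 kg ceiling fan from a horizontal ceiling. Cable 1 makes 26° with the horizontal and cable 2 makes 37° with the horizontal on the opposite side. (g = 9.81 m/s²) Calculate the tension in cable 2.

T_2 ≈ 1600 N

Weight W = 162 × 9.81 = 1589 N acts straight down.
Horizontal: T_1 cos 26° = T_2 cos 37°  →  T_1 = 0.8886 T_2.
Vertical: T_1 sin 26° + T_2 sin 37° = 1589.
Substituting the horizontal relation into the vertical equation gives 0.9913 T_2 = 1589, so T_2 = 1603 N.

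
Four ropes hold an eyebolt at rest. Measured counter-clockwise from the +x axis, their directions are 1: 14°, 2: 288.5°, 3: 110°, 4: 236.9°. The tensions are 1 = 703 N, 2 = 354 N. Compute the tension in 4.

Resolve: ΣF_x = 703 cos 14° + 354 cos 288.5° + T_3 cos 110° + T_4 cos 236.9° = 0.
        ΣF_y = 703 sin 14° + 354 sin 288.5° + T_3 sin 110° + T_4 sin 236.9° = 0.
The known terms sum to (794.4, -165.6) N, so -0.3420 T_3 − 0.5461 T_4 = -794.4 and 0.9397 T_3 − 0.8377 T_4 = 165.6.
Solving simultaneously: T_3 = 945.3 N, T_4 = 862.7 N.

T_4 ≈ 863 N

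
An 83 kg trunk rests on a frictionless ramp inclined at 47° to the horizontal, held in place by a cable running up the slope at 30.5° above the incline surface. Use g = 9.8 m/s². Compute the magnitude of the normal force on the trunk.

Take axes along and perpendicular to the incline. Weight components: W sin 47° = 594.9 N down-slope, W cos 47° = 554.7 N into the surface.
Along incline: T cos 30.5° = W sin 47° → T = 690.4 N.
Perpendicular: N = W cos 47° − T sin 30.5° = 204.3 N.

N ≈ 204 N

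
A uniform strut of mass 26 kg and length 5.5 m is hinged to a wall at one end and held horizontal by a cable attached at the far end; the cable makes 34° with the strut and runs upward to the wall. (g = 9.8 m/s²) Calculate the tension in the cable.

T ≈ 228 N

Take torques about the hinge: T sin 34° · 5.5 = 26×9.8×2.75 = 700.7 N·m.
So T = 700.7 / (0.5592 × 5.5) = 227.83 N.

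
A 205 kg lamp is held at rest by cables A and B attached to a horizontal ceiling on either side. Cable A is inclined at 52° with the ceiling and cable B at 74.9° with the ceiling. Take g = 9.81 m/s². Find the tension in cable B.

T_B ≈ 1550 N

Weight W = 205 × 9.81 = 2011 N acts straight down.
Horizontal: T_A cos 52° = T_B cos 74.9°  →  T_A = 0.4231 T_B.
Vertical: T_A sin 52° + T_B sin 74.9° = 2011.
Substituting the horizontal relation into the vertical equation gives 1.299 T_B = 2011, so T_B = 1548 N.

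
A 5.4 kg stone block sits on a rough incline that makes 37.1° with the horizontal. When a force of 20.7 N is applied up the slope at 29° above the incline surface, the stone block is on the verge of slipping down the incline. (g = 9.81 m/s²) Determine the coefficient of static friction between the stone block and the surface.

On the verge of sliding down the incline, friction is at its maximum μN and acts up the slope.
Perpendicular to incline: N = W cos 37.1° − P sin 29° = 42.25 − 10.04 = 32.22 N.
Along incline: P cos 29° + μN = W sin 37.1° → μ = (W sin 37.1° − P cos 29°) / N = 0.4299.

μ ≈ 0.430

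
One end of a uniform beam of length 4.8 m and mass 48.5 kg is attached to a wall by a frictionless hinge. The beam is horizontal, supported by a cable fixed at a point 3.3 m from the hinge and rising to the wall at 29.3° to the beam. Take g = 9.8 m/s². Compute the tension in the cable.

T ≈ 706 N

Take torques about the hinge: T sin 29.3° · 3.3 = 48.5×9.8×2.4 = 1140.7 N·m.
So T = 1140.7 / (0.4894 × 3.3) = 706.34 N.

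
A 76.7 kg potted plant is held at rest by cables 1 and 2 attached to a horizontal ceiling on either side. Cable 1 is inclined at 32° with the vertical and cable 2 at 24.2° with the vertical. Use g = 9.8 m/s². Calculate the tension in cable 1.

T_1 ≈ 371 N

Angles from the horizontal: cable 1 is 90° − 32° = 58°, cable 2 is 90° − 24.2° = 65.8°.
Weight W = 76.7 × 9.8 = 751.7 N acts straight down.
Horizontal: T_1 cos 58° = T_2 cos 65.8°  →  T_2 = 1.293 T_1.
Vertical: T_1 sin 58° + T_2 sin 65.8° = 751.7.
Substituting the horizontal relation into the vertical equation gives 2.027 T_1 = 751.7, so T_1 = 370.8 N.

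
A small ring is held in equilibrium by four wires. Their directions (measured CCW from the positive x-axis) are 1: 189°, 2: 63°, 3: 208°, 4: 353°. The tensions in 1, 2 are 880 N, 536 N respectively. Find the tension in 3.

Resolve: ΣF_x = 880 cos 189° + 536 cos 63° + T_3 cos 208° + T_4 cos 353° = 0.
        ΣF_y = 880 sin 189° + 536 sin 63° + T_3 sin 208° + T_4 sin 353° = 0.
The known terms sum to (-625.8, 339.9) N, so -0.8829 T_3 + 0.9925 T_4 = 625.8 and -0.4695 T_3 − 0.1219 T_4 = -339.9.
Solving simultaneously: T_3 = 455.2 N, T_4 = 1035 N.

T_3 ≈ 455 N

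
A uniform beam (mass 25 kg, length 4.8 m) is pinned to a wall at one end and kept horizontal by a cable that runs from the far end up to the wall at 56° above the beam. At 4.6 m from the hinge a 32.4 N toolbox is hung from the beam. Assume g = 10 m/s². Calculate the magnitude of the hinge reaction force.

|H| ≈ 164 N

Take torques about the hinge: T sin 56° · 4.8 = 25×10×2.4 + 32.4×4.6 = 749.04 N·m.
So T = 749.04 / (0.8290 × 4.8) = 188.23 N.
ΣF_x = 0: H_x = T cos 56° = 105.26 N.
ΣF_y = 0: H_y = (25×10 + 32.4) − T sin 56° = 282.4 − 156.05 = 126.35 N.
|H| = √(H_x² + H_y²) = √((105.26)² + (126.35)²) = 164.45 N.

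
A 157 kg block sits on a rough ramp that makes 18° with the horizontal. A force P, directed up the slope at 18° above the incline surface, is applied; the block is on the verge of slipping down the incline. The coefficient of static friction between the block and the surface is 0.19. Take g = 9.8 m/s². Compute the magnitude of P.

P ≈ 221 N

On the verge of sliding down the incline, friction equals μN and acts up the slope.
Perpendicular: N + P sin 18° = W cos 18° = 1463 N.
Along incline: P cos 18° + μN = W sin 18° with W sin 18° = 475.5 N.
Solving the pair for P and N: P = 221.2 N, N = 1395 N (and f = μN = 265 N).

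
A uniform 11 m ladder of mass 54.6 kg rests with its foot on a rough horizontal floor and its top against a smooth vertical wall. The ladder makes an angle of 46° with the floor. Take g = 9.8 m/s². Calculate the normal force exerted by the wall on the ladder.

N_wall ≈ 258 N

Torques about the foot: N_wall · 11 sin 46° = 54.6×9.8×5.5 cos 46° → N_wall = 258.36 N.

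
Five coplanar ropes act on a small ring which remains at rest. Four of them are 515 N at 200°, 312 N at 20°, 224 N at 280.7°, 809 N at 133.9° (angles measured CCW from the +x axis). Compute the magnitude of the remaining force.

F ≈ 768 N

Sum the known components: ΣF_x = -710.1 N, ΣF_y = 293.4 N.
For equilibrium the remaining force must supply (−ΣF_x, −ΣF_y) = (710.1, -293.4) N.
Magnitude = √((710.1)² + (-293.4)²) = 768.4 N; direction = atan2(-293.4, 710.1) = 337.6°.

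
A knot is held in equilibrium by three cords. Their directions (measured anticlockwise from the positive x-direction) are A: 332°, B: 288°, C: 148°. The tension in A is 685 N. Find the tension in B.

T_B ≈ 74.3 N

Resolve: ΣF_x = 685 cos 332° + T_B cos 288° + T_C cos 148° = 0.
        ΣF_y = 685 sin 332° + T_B sin 288° + T_C sin 148° = 0.
The known terms sum to (604.8, -321.6) N, so 0.3090 T_B − 0.8480 T_C = -604.8 and -0.9511 T_B + 0.5299 T_C = 321.6.
Solving simultaneously: T_B = 74.34 N, T_C = 740.3 N.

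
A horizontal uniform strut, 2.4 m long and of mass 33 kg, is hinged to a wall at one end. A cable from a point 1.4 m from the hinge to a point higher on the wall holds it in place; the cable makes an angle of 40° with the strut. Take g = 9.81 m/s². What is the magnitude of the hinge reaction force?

|H| ≈ 334 N

Take torques about the hinge: T sin 40° · 1.4 = 33×9.81×1.2 = 388.48 N·m.
So T = 388.48 / (0.6428 × 1.4) = 431.69 N.
ΣF_x = 0: H_x = T cos 40° = 330.69 N.
ΣF_y = 0: H_y = (33×9.81) − T sin 40° = 323.73 − 277.48 = 46.247 N.
|H| = √(H_x² + H_y²) = √((330.69)² + (46.247)²) = 333.91 N.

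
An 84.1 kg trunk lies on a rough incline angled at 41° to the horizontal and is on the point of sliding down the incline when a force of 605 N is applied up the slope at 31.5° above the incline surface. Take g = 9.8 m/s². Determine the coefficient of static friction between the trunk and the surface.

μ ≈ 0.0813

On the verge of sliding down the incline, friction is at its maximum μN and acts up the slope.
Perpendicular to incline: N = W cos 41° − P sin 31.5° = 622 − 316.1 = 305.9 N.
Along incline: P cos 31.5° + μN = W sin 41° → μ = (W sin 41° − P cos 31.5°) / N = 0.08128.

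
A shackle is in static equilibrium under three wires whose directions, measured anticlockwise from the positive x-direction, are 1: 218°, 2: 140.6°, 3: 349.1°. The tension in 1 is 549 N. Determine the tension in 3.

T_3 ≈ 1120 N

Resolve: ΣF_x = 549 cos 218° + T_2 cos 140.6° + T_3 cos 349.1° = 0.
        ΣF_y = 549 sin 218° + T_2 sin 140.6° + T_3 sin 349.1° = 0.
The known terms sum to (-432.6, -338) N, so -0.7727 T_2 + 0.9820 T_3 = 432.6 and 0.6347 T_2 − 0.1891 T_3 = 338.
Solving simultaneously: T_2 = 867 N, T_3 = 1123 N.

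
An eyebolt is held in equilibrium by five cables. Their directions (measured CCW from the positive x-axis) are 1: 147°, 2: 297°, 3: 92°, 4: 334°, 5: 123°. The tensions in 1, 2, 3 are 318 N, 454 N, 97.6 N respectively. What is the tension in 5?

Resolve: ΣF_x = 318 cos 147° + 454 cos 297° + 97.6 cos 92° + T_4 cos 334° + T_5 cos 123° = 0.
        ΣF_y = 318 sin 147° + 454 sin 297° + 97.6 sin 92° + T_4 sin 334° + T_5 sin 123° = 0.
The known terms sum to (-63.99, -133.8) N, so 0.8988 T_4 − 0.5446 T_5 = 63.99 and -0.4384 T_4 + 0.8387 T_5 = 133.8.
Solving simultaneously: T_4 = 245.7 N, T_5 = 287.9 N.

T_5 ≈ 288 N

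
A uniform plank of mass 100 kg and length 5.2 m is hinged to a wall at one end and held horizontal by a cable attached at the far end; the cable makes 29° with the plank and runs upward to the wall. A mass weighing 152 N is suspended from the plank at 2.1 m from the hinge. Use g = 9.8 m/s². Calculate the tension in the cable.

T ≈ 1140 N

Take torques about the hinge: T sin 29° · 5.2 = 100×9.8×2.6 + 152×2.1 = 2867.2 N·m.
So T = 2867.2 / (0.4848 × 5.2) = 1137.3 N.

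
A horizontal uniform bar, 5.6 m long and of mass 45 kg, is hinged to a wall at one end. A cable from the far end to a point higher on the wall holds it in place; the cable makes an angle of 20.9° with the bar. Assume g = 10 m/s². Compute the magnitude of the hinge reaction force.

Take torques about the hinge: T sin 20.9° · 5.6 = 45×10×2.8 = 1260 N·m.
So T = 1260 / (0.3567 × 5.6) = 630.71 N.
ΣF_x = 0: H_x = T cos 20.9° = 589.22 N.
ΣF_y = 0: H_y = (45×10) − T sin 20.9° = 450 − 225 = 225 N.
|H| = √(H_x² + H_y²) = √((589.22)² + (225)²) = 630.71 N.

|H| ≈ 631 N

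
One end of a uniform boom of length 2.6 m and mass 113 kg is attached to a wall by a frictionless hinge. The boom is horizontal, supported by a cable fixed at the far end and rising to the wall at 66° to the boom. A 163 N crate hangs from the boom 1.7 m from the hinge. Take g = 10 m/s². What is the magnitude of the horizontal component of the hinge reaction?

H_x ≈ 299 N

Take torques about the hinge: T sin 66° · 2.6 = 113×10×1.3 + 163×1.7 = 1746.1 N·m.
So T = 1746.1 / (0.9135 × 2.6) = 735.13 N.
ΣF_x = 0: H_x = T cos 66° = 299.01 N.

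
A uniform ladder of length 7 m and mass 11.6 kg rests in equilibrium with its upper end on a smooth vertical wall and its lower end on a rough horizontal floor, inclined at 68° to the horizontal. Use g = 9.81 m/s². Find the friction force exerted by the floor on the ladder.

f ≈ 23 N

Torques about the foot: N_wall · 7 sin 68° = 11.6×9.81×3.5 cos 68° → N_wall = 22.988 N.
ΣF_x = 0: f_floor = N_wall = 22.988 N.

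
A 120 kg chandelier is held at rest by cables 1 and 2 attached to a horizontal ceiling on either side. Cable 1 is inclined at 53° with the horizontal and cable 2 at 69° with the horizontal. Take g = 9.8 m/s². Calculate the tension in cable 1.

T_1 ≈ 497 N

Weight W = 120 × 9.8 = 1176 N acts straight down.
Horizontal: T_1 cos 53° = T_2 cos 69°  →  T_2 = 1.679 T_1.
Vertical: T_1 sin 53° + T_2 sin 69° = 1176.
Substituting the horizontal relation into the vertical equation gives 2.366 T_1 = 1176, so T_1 = 497 N.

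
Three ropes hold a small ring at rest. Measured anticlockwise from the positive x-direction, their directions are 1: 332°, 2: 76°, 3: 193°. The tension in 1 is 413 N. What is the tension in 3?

Resolve: ΣF_x = 413 cos 332° + T_2 cos 76° + T_3 cos 193° = 0.
        ΣF_y = 413 sin 332° + T_2 sin 76° + T_3 sin 193° = 0.
The known terms sum to (364.7, -193.9) N, so 0.2419 T_2 − 0.9744 T_3 = -364.7 and 0.9703 T_2 − 0.2250 T_3 = 193.9.
Solving simultaneously: T_2 = 304.1 N, T_3 = 449.8 N.

T_3 ≈ 450 N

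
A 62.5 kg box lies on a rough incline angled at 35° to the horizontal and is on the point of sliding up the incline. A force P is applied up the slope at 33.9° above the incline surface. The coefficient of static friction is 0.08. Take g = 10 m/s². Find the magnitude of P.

P ≈ 457 N

On the verge of sliding up the incline, friction equals μN and acts down the slope.
Perpendicular: N + P sin 33.9° = W cos 35° = 512 N.
Along incline: P cos 33.9° = W sin 35° + μN  with W sin 35° = 358.5 N.
Solving the pair for P and N: P = 456.7 N, N = 257.2 N (and f = μN = 20.58 N).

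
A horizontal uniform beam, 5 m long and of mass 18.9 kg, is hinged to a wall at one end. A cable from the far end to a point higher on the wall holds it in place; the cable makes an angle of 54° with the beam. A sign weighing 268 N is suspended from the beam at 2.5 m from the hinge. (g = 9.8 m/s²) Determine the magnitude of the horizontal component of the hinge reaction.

Take torques about the hinge: T sin 54° · 5 = 18.9×9.8×2.5 + 268×2.5 = 1133 N·m.
So T = 1133 / (0.8090 × 5) = 280.11 N.
ΣF_x = 0: H_x = T cos 54° = 164.64 N.

H_x ≈ 165 N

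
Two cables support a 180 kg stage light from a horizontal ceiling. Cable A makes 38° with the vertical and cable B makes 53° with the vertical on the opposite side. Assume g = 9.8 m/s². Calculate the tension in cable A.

T_A ≈ 1410 N

Angles from the horizontal: cable A is 90° − 38° = 52°, cable B is 90° − 53° = 37°.
Weight W = 180 × 9.8 = 1764 N acts straight down.
Horizontal: T_A cos 52° = T_B cos 37°  →  T_B = 0.7709 T_A.
Vertical: T_A sin 52° + T_B sin 37° = 1764.
Substituting the horizontal relation into the vertical equation gives 1.252 T_A = 1764, so T_A = 1409 N.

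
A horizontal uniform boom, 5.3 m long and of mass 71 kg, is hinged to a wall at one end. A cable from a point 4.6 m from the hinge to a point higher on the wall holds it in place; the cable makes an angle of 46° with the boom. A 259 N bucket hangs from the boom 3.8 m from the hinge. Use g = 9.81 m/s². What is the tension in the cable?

Take torques about the hinge: T sin 46° · 4.6 = 71×9.81×2.65 + 259×3.8 = 2830 N·m.
So T = 2830 / (0.7193 × 4.6) = 855.24 N.

T ≈ 855 N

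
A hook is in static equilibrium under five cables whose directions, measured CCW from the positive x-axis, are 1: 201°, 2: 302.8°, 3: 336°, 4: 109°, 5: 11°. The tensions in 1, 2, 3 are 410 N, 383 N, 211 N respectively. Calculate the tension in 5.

Resolve: ΣF_x = 410 cos 201° + 383 cos 302.8° + 211 cos 336° + T_4 cos 109° + T_5 cos 11° = 0.
        ΣF_y = 410 sin 201° + 383 sin 302.8° + 211 sin 336° + T_4 sin 109° + T_5 sin 11° = 0.
The known terms sum to (17.46, -554.7) N, so -0.3256 T_4 + 0.9816 T_5 = -17.46 and 0.9455 T_4 + 0.1908 T_5 = 554.7.
Solving simultaneously: T_4 = 553.2 N, T_5 = 165.7 N.

T_5 ≈ 166 N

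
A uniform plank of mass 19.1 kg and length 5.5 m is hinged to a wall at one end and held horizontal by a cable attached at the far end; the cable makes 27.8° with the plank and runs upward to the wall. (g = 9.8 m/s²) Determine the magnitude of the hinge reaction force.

Take torques about the hinge: T sin 27.8° · 5.5 = 19.1×9.8×2.75 = 514.75 N·m.
So T = 514.75 / (0.4664 × 5.5) = 200.67 N.
ΣF_x = 0: H_x = T cos 27.8° = 177.51 N.
ΣF_y = 0: H_y = (19.1×9.8) − T sin 27.8° = 187.18 − 93.59 = 93.59 N.
|H| = √(H_x² + H_y²) = √((177.51)² + (93.59)²) = 200.67 N.

|H| ≈ 201 N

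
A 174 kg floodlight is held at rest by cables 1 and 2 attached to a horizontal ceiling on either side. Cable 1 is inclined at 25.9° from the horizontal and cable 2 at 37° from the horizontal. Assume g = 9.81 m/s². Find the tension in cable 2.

T_2 ≈ 1720 N

Weight W = 174 × 9.81 = 1707 N acts straight down.
Horizontal: T_1 cos 25.9° = T_2 cos 37°  →  T_1 = 0.8878 T_2.
Vertical: T_1 sin 25.9° + T_2 sin 37° = 1707.
Substituting the horizontal relation into the vertical equation gives 0.9896 T_2 = 1707, so T_2 = 1725 N.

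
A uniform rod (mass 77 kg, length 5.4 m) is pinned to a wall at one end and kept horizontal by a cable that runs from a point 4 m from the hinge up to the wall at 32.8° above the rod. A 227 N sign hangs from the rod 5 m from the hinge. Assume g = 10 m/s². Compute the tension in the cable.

T ≈ 1480 N

Take torques about the hinge: T sin 32.8° · 4 = 77×10×2.7 + 227×5 = 3214 N·m.
So T = 3214 / (0.5417 × 4) = 1483.3 N.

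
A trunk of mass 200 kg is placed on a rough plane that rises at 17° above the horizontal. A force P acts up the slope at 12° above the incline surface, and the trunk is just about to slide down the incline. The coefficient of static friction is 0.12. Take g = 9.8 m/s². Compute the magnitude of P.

P ≈ 365 N

On the verge of sliding down the incline, friction equals μN and acts up the slope.
Perpendicular: N + P sin 12° = W cos 17° = 1874 N.
Along incline: P cos 12° + μN = W sin 17° with W sin 17° = 573 N.
Solving the pair for P and N: P = 365.2 N, N = 1798 N (and f = μN = 215.8 N).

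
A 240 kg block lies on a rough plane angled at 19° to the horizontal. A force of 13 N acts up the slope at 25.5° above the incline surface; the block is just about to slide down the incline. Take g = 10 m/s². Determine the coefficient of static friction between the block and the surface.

On the verge of sliding down the incline, friction is at its maximum μN and acts up the slope.
Perpendicular to incline: N = W cos 19° − P sin 25.5° = 2269 − 5.597 = 2264 N.
Along incline: P cos 25.5° + μN = W sin 19° → μ = (W sin 19° − P cos 25.5°) / N = 0.34.

μ ≈ 0.340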